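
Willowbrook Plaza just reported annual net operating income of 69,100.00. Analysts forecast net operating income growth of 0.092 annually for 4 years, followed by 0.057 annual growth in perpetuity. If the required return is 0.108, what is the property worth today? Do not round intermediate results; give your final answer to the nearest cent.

D_1 = 75457.20000
D_2 = 82399.26240
D_3 = 89979.99454
D_4 = 98258.15404
Terminal value at year 4: TV = D_4×(1+g_2)/(r−g_2) = 103858.86882/0.051 = 2036448.40821
P_0 = D_1/(1+r)^1 + D_2/(1+r)^2 + D_3/(1+r)^3 + D_4/(1+r)^4 + TV/(1+r)^4
    = 68102.16606 + 67118.74128 + 66149.51758 + 65194.28989 + 1351183.61601 = 1617748.33084

1617748.33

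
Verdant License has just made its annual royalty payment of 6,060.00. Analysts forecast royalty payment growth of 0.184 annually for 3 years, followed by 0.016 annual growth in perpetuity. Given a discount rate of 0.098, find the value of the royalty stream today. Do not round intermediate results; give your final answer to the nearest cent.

115325.20

D_1 = 7175.04000
D_2 = 8495.24736
D_3 = 10058.37287
Terminal value at year 3: TV = D_3×(1+g_2)/(r−g_2) = 10219.30684/0.082 = 124625.69317
P_0 = D_1/(1+r)^1 + D_2/(1+r)^2 + D_3/(1+r)^3 + TV/(1+r)^3
    = 6534.64481 + 7046.46580 + 7598.37478 + 94145.71684 = 115325.20223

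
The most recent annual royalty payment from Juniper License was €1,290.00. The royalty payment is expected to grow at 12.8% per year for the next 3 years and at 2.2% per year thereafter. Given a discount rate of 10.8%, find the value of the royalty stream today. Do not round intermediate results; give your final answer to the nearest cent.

€20186.62

D_1 = 1455.12000
D_2 = 1641.37536
D_3 = 1851.47141
Terminal value at year 3: TV = D_3×(1+g_2)/(r−g_2) = 1892.20378/0.086 = 22002.36950
P_0 = D_1/(1+r)^1 + D_2/(1+r)^2 + D_3/(1+r)^3 + TV/(1+r)^3
    = 1313.28520 + 1336.99071 + 1361.12411 + 16175.21912 = 20186.61914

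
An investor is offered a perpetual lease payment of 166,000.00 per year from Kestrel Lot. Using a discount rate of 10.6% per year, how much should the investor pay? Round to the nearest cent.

1566037.74

Level perpetuity: PV = C / r = 166,000.00 / 0.106 = 1,566,037.74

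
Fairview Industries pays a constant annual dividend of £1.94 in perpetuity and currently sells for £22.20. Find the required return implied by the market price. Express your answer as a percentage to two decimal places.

8.74%

P = C/r ⇒ r = C/P = £1.94/£22.20 = 0.087387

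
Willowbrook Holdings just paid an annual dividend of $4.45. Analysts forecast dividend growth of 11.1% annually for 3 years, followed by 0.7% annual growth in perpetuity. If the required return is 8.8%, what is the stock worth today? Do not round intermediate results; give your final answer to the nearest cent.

$72.83

D_1 = 4.94395
D_2 = 5.49273
D_3 = 6.10242
Terminal value at year 3: TV = D_3×(1+g_2)/(r−g_2) = 6.14514/0.081 = 75.86590
P_0 = D_1/(1+r)^1 + D_2/(1+r)^2 + D_3/(1+r)^3 + TV/(1+r)^3
    = 4.54407 + 4.64013 + 4.73822 + 58.90606 = 72.82848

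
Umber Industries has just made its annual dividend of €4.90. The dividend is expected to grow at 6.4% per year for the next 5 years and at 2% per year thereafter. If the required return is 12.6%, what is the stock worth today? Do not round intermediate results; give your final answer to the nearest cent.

D_1 = 5.21360
D_2 = 5.54727
D_3 = 5.90230
D_4 = 6.28004
D_5 = 6.68197
Terminal value at year 5: TV = D_5×(1+g_2)/(r−g_2) = 6.81560/0.106 = 64.29816
P_0 = D_1/(1+r)^1 + D_2/(1+r)^2 + D_3/(1+r)^3 + D_4/(1+r)^4 + D_5/(1+r)^5 + TV/(1+r)^5
    = 4.63020 + 4.37525 + 4.13434 + 3.90669 + 3.69158 + 35.52275 = 56.26080

€56.26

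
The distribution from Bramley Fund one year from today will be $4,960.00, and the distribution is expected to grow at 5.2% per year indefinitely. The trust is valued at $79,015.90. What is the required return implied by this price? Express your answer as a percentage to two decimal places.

P = D₁/(r − g) ⇒ r = D₁/P + g = $4,960.0000/$79,015.90 + 0.052 = 0.062772 + 0.052 = 0.114772

11.48%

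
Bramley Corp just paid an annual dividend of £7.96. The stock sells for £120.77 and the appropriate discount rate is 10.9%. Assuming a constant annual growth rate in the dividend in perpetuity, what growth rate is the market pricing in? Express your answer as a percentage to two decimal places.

4.04%

P = D₀(1+g)/(r−g) ⇒ P(r−g) = D₀(1+g) ⇒ g(P+D₀) = P·r − D₀
g = (P·r − D₀)/(P + D₀) = (£120.77×0.109 − £7.96) / (£120.77 + £7.96) = 0.040425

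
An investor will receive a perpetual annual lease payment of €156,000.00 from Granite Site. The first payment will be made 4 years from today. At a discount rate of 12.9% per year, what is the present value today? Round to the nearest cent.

Value at end of year 3: C / r = €156,000.00 / 0.129 = €1,209,302.3256
Discount to today: PV = €1,209,302.3256 / (1 + 0.129)^3 = €1,209,302.3256 / 1.439070 = €840,336.18

€840336.18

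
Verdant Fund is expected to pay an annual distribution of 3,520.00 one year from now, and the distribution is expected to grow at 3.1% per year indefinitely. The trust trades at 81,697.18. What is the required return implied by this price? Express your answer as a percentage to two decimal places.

7.41%

P = D₁/(r − g) ⇒ r = D₁/P + g = 3,520.0000/81,697.18 + 0.031 = 0.043086 + 0.031 = 0.074086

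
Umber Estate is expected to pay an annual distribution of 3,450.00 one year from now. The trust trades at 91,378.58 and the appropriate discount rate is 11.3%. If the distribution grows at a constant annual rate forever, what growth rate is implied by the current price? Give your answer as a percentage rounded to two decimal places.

P = D₁/(r−g) ⇒ g = r − D₁/P = 0.113 − 3,450.00/91,378.58 = 0.075245

7.52%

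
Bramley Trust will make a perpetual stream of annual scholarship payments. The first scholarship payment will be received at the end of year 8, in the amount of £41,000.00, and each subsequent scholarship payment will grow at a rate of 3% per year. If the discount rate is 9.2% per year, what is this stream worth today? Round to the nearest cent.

£357136.06

Value at end of year 7: C₁ / (r − g) = £41,000.00 / (0.092 − 0.03) = £661,290.3226
Discount to today: PV = £661,290.3226 / (1 + 0.092)^7 = £661,290.3226 / 1.851648 = £357,136.06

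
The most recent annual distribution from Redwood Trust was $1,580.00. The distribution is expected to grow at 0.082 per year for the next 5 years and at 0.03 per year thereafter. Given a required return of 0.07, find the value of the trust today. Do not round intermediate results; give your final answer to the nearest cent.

$51187.95

D_1 = 1709.56000
D_2 = 1849.74392
D_3 = 2001.42292
D_4 = 2165.53960
D_5 = 2343.11385
Terminal value at year 5: TV = D_5×(1+g_2)/(r−g_2) = 2413.40726/0.04 = 60335.18159
P_0 = D_1/(1+r)^1 + D_2/(1+r)^2 + D_3/(1+r)^3 + D_4/(1+r)^4 + D_5/(1+r)^5 + TV/(1+r)^5
    = 1597.71963 + 1615.63798 + 1633.75728 + 1652.07979 + 1670.60779 + 43018.15061 = 51187.95308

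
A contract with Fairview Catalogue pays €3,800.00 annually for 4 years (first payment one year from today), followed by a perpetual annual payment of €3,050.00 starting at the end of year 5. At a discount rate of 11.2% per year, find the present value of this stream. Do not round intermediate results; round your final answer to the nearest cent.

PV of 4-year annuity: €3,800.00 × [1 − (1+0.112)^−4] / 0.112 = 11739.12719
Perpetuity value at year 4: €3,050.00 / 0.112 = 27232.14286
PV of perpetuity: 27232.14286 / (1+0.112)^4 = 17809.94867
Total PV = 11739.12719 + 17809.94867 = 29549.07585

€29549.08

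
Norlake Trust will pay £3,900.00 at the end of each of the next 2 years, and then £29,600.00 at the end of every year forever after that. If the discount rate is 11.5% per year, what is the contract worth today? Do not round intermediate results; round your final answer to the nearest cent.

PV of 2-year annuity: £3,900.00 × [1 − (1+0.115)^−2] / 0.115 = 6634.76040
Perpetuity value at year 2: £29,600.00 / 0.115 = 257391.30435
PV of perpetuity: 257391.30435 / (1+0.115)^2 = 207035.17412
Total PV = 6634.76040 + 207035.17412 = 213669.93452

£213669.93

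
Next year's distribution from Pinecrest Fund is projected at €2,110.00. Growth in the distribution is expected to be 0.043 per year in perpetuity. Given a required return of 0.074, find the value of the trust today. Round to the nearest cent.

Growing perpetuity: P = D₁ / (r − g) = €2,110.0000 / (0.074 − 0.043) = €68,064.52

€68064.52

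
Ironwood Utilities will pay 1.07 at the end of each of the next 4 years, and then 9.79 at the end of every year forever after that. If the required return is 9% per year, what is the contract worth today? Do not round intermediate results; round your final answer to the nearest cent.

80.53

PV of 4-year annuity: 1.07 × [1 − (1+0.09)^−4] / 0.09 = 3.46650
Perpetuity value at year 4: 9.79 / 0.09 = 108.77778
PV of perpetuity: 108.77778 / (1+0.09)^4 = 77.06092
Total PV = 3.46650 + 77.06092 = 80.52742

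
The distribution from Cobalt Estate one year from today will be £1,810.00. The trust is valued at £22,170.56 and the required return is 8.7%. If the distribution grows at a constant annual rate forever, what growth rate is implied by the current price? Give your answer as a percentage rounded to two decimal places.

0.54%

P = D₁/(r−g) ⇒ g = r − D₁/P = 0.087 − £1,810.00/£22,170.56 = 0.005360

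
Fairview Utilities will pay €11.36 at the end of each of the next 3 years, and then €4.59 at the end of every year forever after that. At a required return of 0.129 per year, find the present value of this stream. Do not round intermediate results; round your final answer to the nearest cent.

€51.59

PV of 3-year annuity: €11.36 × [1 − (1+0.129)^−3] / 0.129 = 26.86830
Perpetuity value at year 3: €4.59 / 0.129 = 35.58140
PV of perpetuity: 35.58140 / (1+0.129)^3 = 24.72528
Total PV = 26.86830 + 24.72528 = 51.59358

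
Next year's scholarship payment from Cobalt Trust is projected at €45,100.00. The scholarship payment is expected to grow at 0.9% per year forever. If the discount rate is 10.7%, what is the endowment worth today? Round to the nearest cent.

€460204.08

Growing perpetuity: P = D₁ / (r − g) = €45,100.0000 / (0.107 − 0.009) = €460,204.08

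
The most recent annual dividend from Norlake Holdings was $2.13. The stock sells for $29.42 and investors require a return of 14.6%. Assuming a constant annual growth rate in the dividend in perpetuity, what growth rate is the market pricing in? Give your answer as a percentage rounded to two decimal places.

P = D₀(1+g)/(r−g) ⇒ P(r−g) = D₀(1+g) ⇒ g(P+D₀) = P·r − D₀
g = (P·r − D₀)/(P + D₀) = ($29.42×0.146 − $2.13) / ($29.42 + $2.13) = 0.068631

6.86%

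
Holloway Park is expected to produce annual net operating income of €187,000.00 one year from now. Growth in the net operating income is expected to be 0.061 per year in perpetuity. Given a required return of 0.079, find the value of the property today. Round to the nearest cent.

€10388888.89

Growing perpetuity: P = D₁ / (r − g) = €187,000.0000 / (0.079 − 0.061) = €10,388,888.89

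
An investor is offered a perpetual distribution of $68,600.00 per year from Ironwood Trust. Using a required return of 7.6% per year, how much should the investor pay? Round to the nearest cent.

Level perpetuity: PV = C / r = $68,600.00 / 0.076 = $902,631.58

$902631.58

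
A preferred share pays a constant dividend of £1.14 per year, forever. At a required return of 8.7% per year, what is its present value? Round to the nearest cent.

Level perpetuity: PV = C / r = £1.14 / 0.087 = £13.10

£13.10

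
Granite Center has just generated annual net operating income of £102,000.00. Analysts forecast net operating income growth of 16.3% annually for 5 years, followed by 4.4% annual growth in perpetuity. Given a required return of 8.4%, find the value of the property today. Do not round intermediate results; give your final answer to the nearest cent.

£4417311.78

D_1 = 118626.00000
D_2 = 137962.03800
D_3 = 160449.85019
D_4 = 186603.17578
D_5 = 217019.49343
Terminal value at year 5: TV = D_5×(1+g_2)/(r−g_2) = 226568.35114/0.04 = 5664208.77845
P_0 = D_1/(1+r)^1 + D_2/(1+r)^2 + D_3/(1+r)^3 + D_4/(1+r)^4 + D_5/(1+r)^5 + TV/(1+r)^5
    = 109433.57934 + 117408.90477 + 125965.45779 + 135145.59724 + 144994.76900 + 3784363.47079 = 4417311.77892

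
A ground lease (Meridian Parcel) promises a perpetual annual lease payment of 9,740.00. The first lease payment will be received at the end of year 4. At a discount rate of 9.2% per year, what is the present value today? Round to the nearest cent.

81302.37

Value at end of year 3: C / r = 9,740.00 / 0.092 = 105,869.5652
Discount to today: PV = 105,869.5652 / (1 + 0.092)^3 = 105,869.5652 / 1.302171 = 81,302.37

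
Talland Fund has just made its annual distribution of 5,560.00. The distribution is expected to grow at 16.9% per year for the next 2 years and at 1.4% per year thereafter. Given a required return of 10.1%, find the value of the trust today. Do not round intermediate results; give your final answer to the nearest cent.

85226.05

D_1 = 6499.64000
D_2 = 7598.07916
Terminal value at year 2: TV = D_2×(1+g_2)/(r−g_2) = 7704.45227/0.087 = 88556.92262
P_0 = D_1/(1+r)^1 + D_2/(1+r)^2 + TV/(1+r)^2
    = 5903.39691 + 6268.00272 + 73054.65234 = 85226.05197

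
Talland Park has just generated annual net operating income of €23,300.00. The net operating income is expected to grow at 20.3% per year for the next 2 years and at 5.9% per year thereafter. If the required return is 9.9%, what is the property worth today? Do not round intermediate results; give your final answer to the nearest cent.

€792565.19

D_1 = 28029.90000
D_2 = 33719.96970
Terminal value at year 2: TV = D_2×(1+g_2)/(r−g_2) = 35709.44791/0.04 = 892736.19781
P_0 = D_1/(1+r)^1 + D_2/(1+r)^2 + TV/(1+r)^2
    = 25504.91356 + 27918.48136 + 739141.79389 = 792565.18881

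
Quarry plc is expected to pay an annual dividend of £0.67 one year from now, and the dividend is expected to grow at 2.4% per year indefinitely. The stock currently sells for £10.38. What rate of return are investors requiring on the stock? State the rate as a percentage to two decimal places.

8.85%

P = D₁/(r − g) ⇒ r = D₁/P + g = £0.6700/£10.38 + 0.024 = 0.064547 + 0.024 = 0.088547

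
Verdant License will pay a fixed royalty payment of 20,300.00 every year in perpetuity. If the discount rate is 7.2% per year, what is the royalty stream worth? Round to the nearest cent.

Level perpetuity: PV = C / r = 20,300.00 / 0.072 = 281,944.44

281944.44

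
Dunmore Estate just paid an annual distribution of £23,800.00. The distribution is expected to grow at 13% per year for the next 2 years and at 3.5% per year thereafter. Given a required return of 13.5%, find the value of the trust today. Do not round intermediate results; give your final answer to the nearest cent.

D_1 = 26894.00000
D_2 = 30390.22000
Terminal value at year 2: TV = D_2×(1+g_2)/(r−g_2) = 31453.87770/0.1 = 314538.77700
P_0 = D_1/(1+r)^1 + D_2/(1+r)^2 + TV/(1+r)^2
    = 23695.15419 + 23590.77025 + 244164.47204 = 291450.39648

£291450.40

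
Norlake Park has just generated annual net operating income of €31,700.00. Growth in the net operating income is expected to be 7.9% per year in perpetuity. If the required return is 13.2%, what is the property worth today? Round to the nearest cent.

D₁ = D₀ × (1 + g) = €31,700.00 × 1.079 = €34,204.3000
Growing perpetuity: P = D₁ / (r − g) = €34,204.3000 / (0.132 − 0.079) = €645,364.15

€645364.15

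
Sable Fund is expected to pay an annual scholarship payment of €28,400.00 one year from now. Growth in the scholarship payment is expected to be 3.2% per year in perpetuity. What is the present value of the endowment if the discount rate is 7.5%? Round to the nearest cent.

Growing perpetuity: P = D₁ / (r − g) = €28,400.0000 / (0.075 − 0.032) = €660,465.12

€660465.12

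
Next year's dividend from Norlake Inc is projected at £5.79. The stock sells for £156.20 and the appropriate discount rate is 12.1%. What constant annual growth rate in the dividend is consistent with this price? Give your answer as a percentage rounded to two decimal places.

P = D₁/(r−g) ⇒ g = r − D₁/P = 0.121 − £5.79/£156.20 = 0.083932

8.39%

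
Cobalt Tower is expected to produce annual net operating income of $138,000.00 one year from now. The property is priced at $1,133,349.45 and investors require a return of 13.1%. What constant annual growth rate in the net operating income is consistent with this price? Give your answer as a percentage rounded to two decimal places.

0.92%

P = D₁/(r−g) ⇒ g = r − D₁/P = 0.131 − $138,000.00/$1,133,349.45 = 0.009237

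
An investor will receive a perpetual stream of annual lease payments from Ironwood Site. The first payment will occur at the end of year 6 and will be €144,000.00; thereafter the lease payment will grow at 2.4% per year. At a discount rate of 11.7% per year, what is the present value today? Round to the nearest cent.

Value at end of year 5: C₁ / (r − g) = €144,000.00 / (0.117 − 0.024) = €1,548,387.0968
Discount to today: PV = €1,548,387.0968 / (1 + 0.117)^5 = €1,548,387.0968 / 1.738865 = €890,458.49

€890458.49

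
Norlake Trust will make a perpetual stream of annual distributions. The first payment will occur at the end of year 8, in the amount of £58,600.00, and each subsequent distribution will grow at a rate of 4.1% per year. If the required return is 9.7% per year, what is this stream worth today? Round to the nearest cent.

Value at end of year 7: C₁ / (r − g) = £58,600.00 / (0.097 − 0.041) = £1,046,428.5714
Discount to today: PV = £1,046,428.5714 / (1 + 0.097)^7 = £1,046,428.5714 / 1.911817 = £547,347.57

£547347.57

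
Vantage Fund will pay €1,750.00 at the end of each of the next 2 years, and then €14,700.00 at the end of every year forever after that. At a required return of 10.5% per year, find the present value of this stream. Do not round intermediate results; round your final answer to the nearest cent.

€117674.70

PV of 2-year annuity: €1,750.00 × [1 − (1+0.105)^−2] / 0.105 = 3016.93250
Perpetuity value at year 2: €14,700.00 / 0.105 = 140000.00000
PV of perpetuity: 140000.00000 / (1+0.105)^2 = 114657.76704
Total PV = 3016.93250 + 114657.76704 = 117674.69954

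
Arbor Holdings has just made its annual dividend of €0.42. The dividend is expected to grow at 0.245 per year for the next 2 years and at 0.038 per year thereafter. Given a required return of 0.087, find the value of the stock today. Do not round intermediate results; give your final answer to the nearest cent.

€12.70

D_1 = 0.52290
D_2 = 0.65101
Terminal value at year 2: TV = D_2×(1+g_2)/(r−g_2) = 0.67575/0.049 = 13.79079
P_0 = D_1/(1+r)^1 + D_2/(1+r)^2 + TV/(1+r)^2
    = 0.48105 + 0.55097 + 11.67159 = 12.70361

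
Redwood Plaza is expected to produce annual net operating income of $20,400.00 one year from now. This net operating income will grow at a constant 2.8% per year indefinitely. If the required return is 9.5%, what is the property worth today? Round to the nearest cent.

$304477.61

Growing perpetuity: P = D₁ / (r − g) = $20,400.0000 / (0.095 − 0.028) = $304,477.61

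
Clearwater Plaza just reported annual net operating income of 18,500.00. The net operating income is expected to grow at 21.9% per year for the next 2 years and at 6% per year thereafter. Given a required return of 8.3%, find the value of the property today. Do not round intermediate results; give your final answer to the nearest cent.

1124451.52

D_1 = 22551.50000
D_2 = 27490.27850
Terminal value at year 2: TV = D_2×(1+g_2)/(r−g_2) = 29139.69521/0.023 = 1266943.27000
P_0 = D_1/(1+r)^1 + D_2/(1+r)^2 + TV/(1+r)^2
    = 20823.17636 + 23438.09048 + 1080190.25671 = 1124451.52355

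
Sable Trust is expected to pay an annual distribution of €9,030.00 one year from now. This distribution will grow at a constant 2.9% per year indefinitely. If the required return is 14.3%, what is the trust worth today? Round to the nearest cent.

€79210.53

Growing perpetuity: P = D₁ / (r − g) = €9,030.0000 / (0.143 − 0.029) = €79,210.53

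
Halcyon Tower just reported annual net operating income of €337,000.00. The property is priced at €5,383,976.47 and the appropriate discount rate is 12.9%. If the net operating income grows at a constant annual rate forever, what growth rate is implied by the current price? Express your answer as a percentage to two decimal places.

P = D₀(1+g)/(r−g) ⇒ P(r−g) = D₀(1+g) ⇒ g(P+D₀) = P·r − D₀
g = (P·r − D₀)/(P + D₀) = (€5,383,976.47×0.129 − €337,000.00) / (€5,383,976.47 + €337,000.00) = 0.062495

6.25%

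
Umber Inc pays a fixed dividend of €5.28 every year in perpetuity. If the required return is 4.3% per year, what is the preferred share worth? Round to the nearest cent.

Level perpetuity: PV = C / r = €5.28 / 0.043 = €122.79

€122.79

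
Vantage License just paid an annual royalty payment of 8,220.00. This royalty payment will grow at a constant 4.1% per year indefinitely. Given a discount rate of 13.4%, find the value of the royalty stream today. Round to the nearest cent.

D₁ = D₀ × (1 + g) = 8,220.00 × 1.041 = 8,557.0200
Growing perpetuity: P = D₁ / (r − g) = 8,557.0200 / (0.134 − 0.041) = 92,010.97

92010.97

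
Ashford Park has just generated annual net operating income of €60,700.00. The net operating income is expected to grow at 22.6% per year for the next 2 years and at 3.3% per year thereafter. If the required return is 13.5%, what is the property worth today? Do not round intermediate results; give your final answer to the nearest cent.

D_1 = 74418.20000
D_2 = 91236.71320
Terminal value at year 2: TV = D_2×(1+g_2)/(r−g_2) = 94247.52474/0.102 = 923995.34055
P_0 = D_1/(1+r)^1 + D_2/(1+r)^2 + TV/(1+r)^2
    = 65566.69604 + 70823.58532 + 717262.38859 = 853652.66995

€853652.67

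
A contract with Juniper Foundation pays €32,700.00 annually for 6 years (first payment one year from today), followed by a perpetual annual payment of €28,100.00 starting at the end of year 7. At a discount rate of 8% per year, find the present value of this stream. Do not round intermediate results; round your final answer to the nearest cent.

€372515.25

PV of 6-year annuity: €32,700.00 × [1 − (1+0.08)^−6] / 0.08 = 151168.16501
Perpetuity value at year 6: €28,100.00 / 0.08 = 351250.00000
PV of perpetuity: 351250.00000 / (1+0.08)^6 = 221347.08144
Total PV = 151168.16501 + 221347.08144 = 372515.24645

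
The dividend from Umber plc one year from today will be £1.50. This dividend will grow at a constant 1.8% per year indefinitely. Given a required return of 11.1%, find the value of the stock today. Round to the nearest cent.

£16.13

Growing perpetuity: P = D₁ / (r − g) = £1.5000 / (0.111 − 0.018) = £16.13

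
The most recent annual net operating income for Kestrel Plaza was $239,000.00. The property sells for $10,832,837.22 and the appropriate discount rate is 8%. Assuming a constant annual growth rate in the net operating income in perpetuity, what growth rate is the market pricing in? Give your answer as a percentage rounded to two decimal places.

P = D₀(1+g)/(r−g) ⇒ P(r−g) = D₀(1+g) ⇒ g(P+D₀) = P·r − D₀
g = (P·r − D₀)/(P + D₀) = ($10,832,837.22×0.08 − $239,000.00) / ($10,832,837.22 + $239,000.00) = 0.056687

5.67%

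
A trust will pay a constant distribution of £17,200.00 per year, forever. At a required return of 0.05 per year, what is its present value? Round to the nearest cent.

£344000.00

Level perpetuity: PV = C / r = £17,200.00 / 0.05 = £344,000.00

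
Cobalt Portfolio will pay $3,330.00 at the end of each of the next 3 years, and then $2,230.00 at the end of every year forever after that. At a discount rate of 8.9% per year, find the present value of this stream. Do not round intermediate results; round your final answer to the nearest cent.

$27845.57

PV of 3-year annuity: $3,330.00 × [1 − (1+0.089)^−3] / 0.089 = 8444.25661
Perpetuity value at year 3: $2,230.00 / 0.089 = 25056.17978
PV of perpetuity: 25056.17978 / (1+0.089)^3 = 19401.31724
Total PV = 8444.25661 + 19401.31724 = 27845.57385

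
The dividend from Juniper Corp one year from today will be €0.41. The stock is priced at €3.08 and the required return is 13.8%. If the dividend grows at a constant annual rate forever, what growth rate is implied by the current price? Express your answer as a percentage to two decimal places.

P = D₁/(r−g) ⇒ g = r − D₁/P = 0.138 − €0.41/€3.08 = 0.004883

0.49%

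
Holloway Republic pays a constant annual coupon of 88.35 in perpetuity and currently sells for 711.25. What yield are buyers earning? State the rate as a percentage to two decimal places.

P = C/r ⇒ r = C/P = 88.35/711.25 = 0.124218

12.42%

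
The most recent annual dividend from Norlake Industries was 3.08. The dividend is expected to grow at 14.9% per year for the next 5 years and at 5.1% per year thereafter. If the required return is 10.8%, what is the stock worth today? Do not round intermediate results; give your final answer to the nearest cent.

85.30

D_1 = 3.53892
D_2 = 4.06622
D_3 = 4.67209
D_4 = 5.36823
D_5 = 6.16809
Terminal value at year 5: TV = D_5×(1+g_2)/(r−g_2) = 6.48266/0.057 = 113.73096
P_0 = D_1/(1+r)^1 + D_2/(1+r)^2 + D_3/(1+r)^3 + D_4/(1+r)^4 + D_5/(1+r)^5 + TV/(1+r)^5
    = 3.19397 + 3.31216 + 3.43472 + 3.56182 + 3.69362 + 68.10514 = 85.30143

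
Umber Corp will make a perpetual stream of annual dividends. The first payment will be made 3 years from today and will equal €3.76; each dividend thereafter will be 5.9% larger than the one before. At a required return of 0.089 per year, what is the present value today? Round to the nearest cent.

Value at end of year 2: C₁ / (r − g) = €3.76 / (0.089 − 0.059) = €125.3333
Discount to today: PV = €125.3333 / (1 + 0.089)^2 = €125.3333 / 1.185921 = €105.68

€105.68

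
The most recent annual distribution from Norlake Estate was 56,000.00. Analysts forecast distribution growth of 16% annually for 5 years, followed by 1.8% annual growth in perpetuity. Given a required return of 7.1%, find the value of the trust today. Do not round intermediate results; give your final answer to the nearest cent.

D_1 = 64960.00000
D_2 = 75353.60000
D_3 = 87410.17600
D_4 = 101395.80416
D_5 = 117619.13283
Terminal value at year 5: TV = D_5×(1+g_2)/(r−g_2) = 119736.27722/0.053 = 2259175.04182
P_0 = D_1/(1+r)^1 + D_2/(1+r)^2 + D_3/(1+r)^3 + D_4/(1+r)^4 + D_5/(1+r)^5 + TV/(1+r)^5
    = 60653.59477 + 65693.90283 + 71153.06003 + 77065.87267 + 83470.03949 + 1603254.72082 = 1961291.19061

1961291.19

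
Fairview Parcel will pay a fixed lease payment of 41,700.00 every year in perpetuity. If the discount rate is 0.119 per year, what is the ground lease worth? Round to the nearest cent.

350420.17

Level perpetuity: PV = C / r = 41,700.00 / 0.119 = 350,420.17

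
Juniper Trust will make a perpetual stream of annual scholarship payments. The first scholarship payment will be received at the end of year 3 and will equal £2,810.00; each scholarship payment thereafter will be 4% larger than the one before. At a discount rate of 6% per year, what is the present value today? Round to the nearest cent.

£125044.50

Value at end of year 2: C₁ / (r − g) = £2,810.00 / (0.06 − 0.04) = £140,500.0000
Discount to today: PV = £140,500.0000 / (1 + 0.06)^2 = £140,500.0000 / 1.123600 = £125,044.50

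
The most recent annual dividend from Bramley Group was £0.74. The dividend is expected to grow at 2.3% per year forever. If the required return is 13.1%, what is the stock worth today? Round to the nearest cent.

D₁ = D₀ × (1 + g) = £0.74 × 1.023 = £0.7570
Growing perpetuity: P = D₁ / (r − g) = £0.7570 / (0.131 − 0.023) = £7.01

£7.01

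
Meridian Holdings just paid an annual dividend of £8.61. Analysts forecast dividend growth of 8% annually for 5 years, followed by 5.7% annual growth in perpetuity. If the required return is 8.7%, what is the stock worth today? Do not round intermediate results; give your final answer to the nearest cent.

D_1 = 9.29880
D_2 = 10.04270
D_3 = 10.84612
D_4 = 11.71381
D_5 = 12.65091
Terminal value at year 5: TV = D_5×(1+g_2)/(r−g_2) = 13.37202/0.03 = 445.73390
P_0 = D_1/(1+r)^1 + D_2/(1+r)^2 + D_3/(1+r)^3 + D_4/(1+r)^4 + D_5/(1+r)^5 + TV/(1+r)^5
    = 8.55455 + 8.49946 + 8.44473 + 8.39035 + 8.33632 + 293.71623 = 335.94164

£335.94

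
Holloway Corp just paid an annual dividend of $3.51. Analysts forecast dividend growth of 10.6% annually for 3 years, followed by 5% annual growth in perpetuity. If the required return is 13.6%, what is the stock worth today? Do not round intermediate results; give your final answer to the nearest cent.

$49.53

D_1 = 3.88206
D_2 = 4.29356
D_3 = 4.74868
Terminal value at year 3: TV = D_3×(1+g_2)/(r−g_2) = 4.98611/0.086 = 57.97802
P_0 = D_1/(1+r)^1 + D_2/(1+r)^2 + D_3/(1+r)^3 + TV/(1+r)^3
    = 3.41731 + 3.32706 + 3.23920 + 39.54835 = 49.53191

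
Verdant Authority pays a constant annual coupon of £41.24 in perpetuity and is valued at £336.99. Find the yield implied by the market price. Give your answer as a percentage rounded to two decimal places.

12.24%

P = C/r ⇒ r = C/P = £41.24/£336.99 = 0.122378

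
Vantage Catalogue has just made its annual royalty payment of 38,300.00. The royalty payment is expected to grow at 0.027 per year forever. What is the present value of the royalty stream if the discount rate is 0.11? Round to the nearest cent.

473904.82

D₁ = D₀ × (1 + g) = 38,300.00 × 1.027 = 39,334.1000
Growing perpetuity: P = D₁ / (r − g) = 39,334.1000 / (0.11 − 0.027) = 473,904.82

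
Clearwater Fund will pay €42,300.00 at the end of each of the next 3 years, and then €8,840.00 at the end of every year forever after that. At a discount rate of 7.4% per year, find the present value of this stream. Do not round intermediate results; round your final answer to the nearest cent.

PV of 3-year annuity: €42,300.00 × [1 − (1+0.074)^−3] / 0.074 = 110202.27110
Perpetuity value at year 3: €8,840.00 / 0.074 = 119459.45946
PV of perpetuity: 119459.45946 / (1+0.074)^3 = 96429.00848
Total PV = 110202.27110 + 96429.00848 = 206631.27958

€206631.28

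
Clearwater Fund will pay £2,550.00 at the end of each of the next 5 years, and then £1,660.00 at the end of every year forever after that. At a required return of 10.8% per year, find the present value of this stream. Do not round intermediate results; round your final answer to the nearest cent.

£18676.34

PV of 5-year annuity: £2,550.00 × [1 − (1+0.108)^−5] / 0.108 = 9472.14599
Perpetuity value at year 5: £1,660.00 / 0.108 = 15370.37037
PV of perpetuity: 15370.37037 / (1+0.108)^5 = 9204.18906
Total PV = 9472.14599 + 9204.18906 = 18676.33505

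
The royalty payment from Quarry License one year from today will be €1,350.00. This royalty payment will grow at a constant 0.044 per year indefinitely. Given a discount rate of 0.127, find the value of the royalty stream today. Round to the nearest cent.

€16265.06

Growing perpetuity: P = D₁ / (r − g) = €1,350.0000 / (0.127 − 0.044) = €16,265.06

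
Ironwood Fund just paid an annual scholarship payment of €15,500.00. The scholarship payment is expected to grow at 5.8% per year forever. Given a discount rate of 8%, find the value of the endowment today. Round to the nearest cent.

€745409.09

D₁ = D₀ × (1 + g) = €15,500.00 × 1.058 = €16,399.0000
Growing perpetuity: P = D₁ / (r − g) = €16,399.0000 / (0.08 − 0.058) = €745,409.09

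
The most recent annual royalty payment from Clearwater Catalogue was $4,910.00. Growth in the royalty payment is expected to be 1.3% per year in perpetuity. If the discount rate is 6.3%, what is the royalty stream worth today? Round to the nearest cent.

D₁ = D₀ × (1 + g) = $4,910.00 × 1.013 = $4,973.8300
Growing perpetuity: P = D₁ / (r − g) = $4,973.8300 / (0.063 − 0.013) = $99,476.60

$99476.60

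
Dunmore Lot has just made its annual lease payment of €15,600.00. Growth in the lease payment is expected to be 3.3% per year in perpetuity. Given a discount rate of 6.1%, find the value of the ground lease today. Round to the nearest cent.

€575528.57

D₁ = D₀ × (1 + g) = €15,600.00 × 1.033 = €16,114.8000
Growing perpetuity: P = D₁ / (r − g) = €16,114.8000 / (0.061 − 0.033) = €575,528.57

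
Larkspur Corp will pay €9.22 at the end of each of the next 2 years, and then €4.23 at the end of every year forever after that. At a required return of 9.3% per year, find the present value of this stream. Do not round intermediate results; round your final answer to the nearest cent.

PV of 2-year annuity: €9.22 × [1 − (1+0.093)^−2] / 0.093 = 16.15325
Perpetuity value at year 2: €4.23 / 0.093 = 45.48387
PV of perpetuity: 45.48387 / (1+0.093)^2 = 38.07300
Total PV = 16.15325 + 38.07300 = 54.22625

€54.23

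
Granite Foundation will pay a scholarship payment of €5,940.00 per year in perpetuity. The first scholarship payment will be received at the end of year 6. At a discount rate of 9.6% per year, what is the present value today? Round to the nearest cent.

€39125.73

Value at end of year 5: C / r = €5,940.00 / 0.096 = €61,875.0000
Discount to today: PV = €61,875.0000 / (1 + 0.096)^5 = €61,875.0000 / 1.581440 = €39,125.73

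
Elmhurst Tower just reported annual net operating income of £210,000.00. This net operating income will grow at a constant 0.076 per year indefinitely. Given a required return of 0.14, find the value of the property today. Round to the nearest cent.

D₁ = D₀ × (1 + g) = £210,000.00 × 1.076 = £225,960.0000
Growing perpetuity: P = D₁ / (r − g) = £225,960.0000 / (0.14 − 0.076) = £3,530,625.00

£3530625.00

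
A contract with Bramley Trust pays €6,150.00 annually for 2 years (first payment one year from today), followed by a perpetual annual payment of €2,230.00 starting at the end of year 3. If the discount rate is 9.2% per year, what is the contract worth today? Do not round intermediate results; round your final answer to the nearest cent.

PV of 2-year annuity: €6,150.00 × [1 − (1+0.092)^−2] / 0.092 = 10789.25653
Perpetuity value at year 2: €2,230.00 / 0.092 = 24239.13043
PV of perpetuity: 24239.13043 / (1+0.092)^2 = 20326.92847
Total PV = 10789.25653 + 20326.92847 = 31116.18500

€31116.19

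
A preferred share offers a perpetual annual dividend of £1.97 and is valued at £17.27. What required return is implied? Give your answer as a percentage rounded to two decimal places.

11.41%

P = C/r ⇒ r = C/P = £1.97/£17.27 = 0.114071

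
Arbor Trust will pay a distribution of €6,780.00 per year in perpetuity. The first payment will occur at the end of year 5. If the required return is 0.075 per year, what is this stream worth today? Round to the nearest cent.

€67691.57

Value at end of year 4: C / r = €6,780.00 / 0.075 = €90,400.0000
Discount to today: PV = €90,400.0000 / (1 + 0.075)^4 = €90,400.0000 / 1.335469 = €67,691.57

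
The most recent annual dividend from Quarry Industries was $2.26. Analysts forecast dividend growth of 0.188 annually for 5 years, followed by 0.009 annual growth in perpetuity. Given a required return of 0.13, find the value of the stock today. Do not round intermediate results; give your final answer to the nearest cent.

D_1 = 2.68488
D_2 = 3.18964
D_3 = 3.78929
D_4 = 4.50168
D_5 = 5.34799
Terminal value at year 5: TV = D_5×(1+g_2)/(r−g_2) = 5.39612/0.121 = 44.59605
P_0 = D_1/(1+r)^1 + D_2/(1+r)^2 + D_3/(1+r)^3 + D_4/(1+r)^4 + D_5/(1+r)^5 + TV/(1+r)^5
    = 2.37600 + 2.49795 + 2.62617 + 2.76096 + 2.90268 + 24.20495 = 37.36871

$37.37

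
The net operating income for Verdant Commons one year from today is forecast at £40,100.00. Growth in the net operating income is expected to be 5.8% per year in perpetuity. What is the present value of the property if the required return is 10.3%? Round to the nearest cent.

Growing perpetuity: P = D₁ / (r − g) = £40,100.0000 / (0.103 − 0.058) = £891,111.11

£891111.11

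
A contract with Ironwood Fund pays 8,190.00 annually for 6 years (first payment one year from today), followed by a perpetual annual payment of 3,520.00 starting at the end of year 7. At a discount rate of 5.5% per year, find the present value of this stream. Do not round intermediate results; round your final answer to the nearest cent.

87329.13

PV of 6-year annuity: 8,190.00 × [1 − (1+0.055)^−6] / 0.055 = 40913.39323
Perpetuity value at year 6: 3,520.00 / 0.055 = 64000.00000
PV of perpetuity: 64000.00000 / (1+0.055)^6 = 46415.73331
Total PV = 40913.39323 + 46415.73331 = 87329.12654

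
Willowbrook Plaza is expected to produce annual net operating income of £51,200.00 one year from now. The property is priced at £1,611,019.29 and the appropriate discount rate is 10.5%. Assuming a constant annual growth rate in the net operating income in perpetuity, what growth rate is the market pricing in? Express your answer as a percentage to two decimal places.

P = D₁/(r−g) ⇒ g = r − D₁/P = 0.105 − £51,200.00/£1,611,019.29 = 0.073219

7.32%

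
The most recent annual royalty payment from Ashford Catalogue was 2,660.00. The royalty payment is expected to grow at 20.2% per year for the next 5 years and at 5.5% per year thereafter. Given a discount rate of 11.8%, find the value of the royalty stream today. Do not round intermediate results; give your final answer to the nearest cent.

D_1 = 3197.32000
D_2 = 3843.17864
D_3 = 4619.50073
D_4 = 5552.63987
D_5 = 6674.27313
Terminal value at year 5: TV = D_5×(1+g_2)/(r−g_2) = 7041.35815/0.063 = 111767.58965
P_0 = D_1/(1+r)^1 + D_2/(1+r)^2 + D_3/(1+r)^3 + D_4/(1+r)^4 + D_5/(1+r)^5 + TV/(1+r)^5
    = 2859.85689 + 3074.72986 + 3305.74713 + 3554.12169 + 3821.15766 + 63989.22752 = 80604.84074

80604.84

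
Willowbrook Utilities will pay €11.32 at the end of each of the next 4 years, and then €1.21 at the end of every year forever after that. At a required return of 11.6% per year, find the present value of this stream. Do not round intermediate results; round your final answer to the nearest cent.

€41.40

PV of 4-year annuity: €11.32 × [1 − (1+0.116)^−4] / 0.116 = 34.67447
Perpetuity value at year 4: €1.21 / 0.116 = 10.43103
PV of perpetuity: 10.43103 / (1+0.116)^4 = 6.72466
Total PV = 34.67447 + 6.72466 = 41.39914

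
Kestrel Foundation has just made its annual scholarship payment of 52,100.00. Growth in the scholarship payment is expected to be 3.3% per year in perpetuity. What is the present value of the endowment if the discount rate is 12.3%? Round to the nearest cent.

D₁ = D₀ × (1 + g) = 52,100.00 × 1.033 = 53,819.3000
Growing perpetuity: P = D₁ / (r − g) = 53,819.3000 / (0.123 − 0.033) = 597,992.22

597992.22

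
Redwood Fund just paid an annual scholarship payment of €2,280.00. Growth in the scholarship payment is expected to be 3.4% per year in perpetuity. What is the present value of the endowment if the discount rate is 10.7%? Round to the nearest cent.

D₁ = D₀ × (1 + g) = €2,280.00 × 1.034 = €2,357.5200
Growing perpetuity: P = D₁ / (r − g) = €2,357.5200 / (0.107 − 0.034) = €32,294.79

€32294.79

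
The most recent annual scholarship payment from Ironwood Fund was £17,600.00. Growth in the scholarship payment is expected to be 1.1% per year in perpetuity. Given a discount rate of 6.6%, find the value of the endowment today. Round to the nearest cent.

D₁ = D₀ × (1 + g) = £17,600.00 × 1.011 = £17,793.6000
Growing perpetuity: P = D₁ / (r − g) = £17,793.6000 / (0.066 − 0.011) = £323,520.00

£323520.00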